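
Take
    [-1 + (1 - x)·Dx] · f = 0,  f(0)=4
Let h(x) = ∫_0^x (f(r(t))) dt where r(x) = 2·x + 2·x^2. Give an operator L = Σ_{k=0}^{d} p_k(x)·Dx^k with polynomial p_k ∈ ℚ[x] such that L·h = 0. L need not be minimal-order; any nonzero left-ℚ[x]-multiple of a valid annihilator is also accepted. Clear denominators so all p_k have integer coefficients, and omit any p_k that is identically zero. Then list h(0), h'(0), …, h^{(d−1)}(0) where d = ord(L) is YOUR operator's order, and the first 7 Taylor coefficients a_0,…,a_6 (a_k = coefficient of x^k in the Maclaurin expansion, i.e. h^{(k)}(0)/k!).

f: a_k = 4, 4, 4, 4, 4, 4, 4, …
Substitute x→r, Dx→(1/r')Dx; clear ⇒ L₀.
Integrate: L := L₀·Dx.
L = (2 + 4·x)·Dx + (-1 + 2·x + 2·x^2)·Dx^2  (order 2).
h: a_k = 0, 4, 4, 8, 16, 176/5, 80, …
ICs: h(0) = 0, h′(0) = 4.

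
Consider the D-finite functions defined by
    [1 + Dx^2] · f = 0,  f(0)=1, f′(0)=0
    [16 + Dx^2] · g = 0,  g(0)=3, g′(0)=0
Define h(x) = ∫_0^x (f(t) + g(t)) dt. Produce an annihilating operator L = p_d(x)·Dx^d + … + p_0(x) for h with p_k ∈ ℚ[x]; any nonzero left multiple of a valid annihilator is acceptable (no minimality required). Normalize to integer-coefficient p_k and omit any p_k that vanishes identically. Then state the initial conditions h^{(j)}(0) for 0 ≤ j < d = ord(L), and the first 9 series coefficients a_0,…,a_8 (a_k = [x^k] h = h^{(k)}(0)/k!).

f: a_k = 1, 0, -1/2, 0, 1/24, 0, -1/720, 0, 1/40320, …
g: a_k = 3, 0, -24, 0, 32, 0, -256/15, 0, 512/105, …
L₀ := lclm(L_f,L_g); ord L₀ ≤ 2+2.
∫: right-multiply L₀ by Dx.
L = 16·Dx + 17·Dx^3 + Dx^5  (order 5).
h: a_k = 0, 4, 0, -49/6, 0, 769/120, 0, -12289/5040, 0, …
ICs: h(0) = 0, h′(0) = 4, h′′(0) = 0, h′′′(0) = -49, h′′′′(0) = 0.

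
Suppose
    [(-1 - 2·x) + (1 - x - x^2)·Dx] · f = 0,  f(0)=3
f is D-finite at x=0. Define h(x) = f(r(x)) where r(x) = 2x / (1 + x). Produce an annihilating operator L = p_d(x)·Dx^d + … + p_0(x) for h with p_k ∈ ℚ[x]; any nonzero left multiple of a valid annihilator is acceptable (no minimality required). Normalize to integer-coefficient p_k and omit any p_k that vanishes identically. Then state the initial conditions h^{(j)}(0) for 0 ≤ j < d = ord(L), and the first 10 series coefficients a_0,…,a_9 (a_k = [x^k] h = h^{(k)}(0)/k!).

L = (2 + 10·x) + (-1 - x + 5·x^2 + 5·x^3)·Dx  (order 1).
h: a_k = 3, 6, 18, 30, 90, 150, 450, 750, 2250, 3750, …
ICs: h(0) = 3.

f: a_k = 3, 3, 6, 9, 15, 24, 39, 63, 102, 165, …
f∘r: x↦r, Dx↦Dx/r' in L_f ⇒ L₀.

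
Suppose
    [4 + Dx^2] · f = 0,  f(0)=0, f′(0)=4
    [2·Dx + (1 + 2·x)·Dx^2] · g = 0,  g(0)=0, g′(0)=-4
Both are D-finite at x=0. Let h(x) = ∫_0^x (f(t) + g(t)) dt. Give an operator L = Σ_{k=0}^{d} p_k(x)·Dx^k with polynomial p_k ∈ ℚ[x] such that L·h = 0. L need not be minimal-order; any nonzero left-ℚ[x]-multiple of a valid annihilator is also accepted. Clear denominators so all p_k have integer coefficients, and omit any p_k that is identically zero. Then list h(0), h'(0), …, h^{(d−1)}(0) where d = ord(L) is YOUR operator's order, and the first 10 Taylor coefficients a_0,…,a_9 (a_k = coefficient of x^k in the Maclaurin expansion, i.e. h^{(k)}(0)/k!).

f: a_k = 0, 4, 0, -8/3, 0, 8/15, 0, -16/315, 0, 8/2835, …
g: a_k = 0, -4, 4, -16/3, 8, -64/5, 64/3, -256/7, 64, -1024/9, …
f+g: L₀ = lclm(L_f,L_g), ord ≤ 2+2.
Integrate: L := L₀·Dx.
L = (56 + 32·x + 32·x^2)·Dx^2 + (12 + 40·x + 48·x^2 + 32·x^3)·Dx^3 + (14 + 8·x + 8·x^2)·Dx^4 + (3 + 10·x + 12·x^2 + 8·x^3)·Dx^5  (order 5).
h: a_k = 0, 0, 0, 4/3, -2, 8/5, -92/45, 64/21, -206/45, 64/9, …
ICs: h(0) = 0, h′(0) = 0, h′′(0) = 0, h′′′(0) = 8, h′′′′(0) = -48.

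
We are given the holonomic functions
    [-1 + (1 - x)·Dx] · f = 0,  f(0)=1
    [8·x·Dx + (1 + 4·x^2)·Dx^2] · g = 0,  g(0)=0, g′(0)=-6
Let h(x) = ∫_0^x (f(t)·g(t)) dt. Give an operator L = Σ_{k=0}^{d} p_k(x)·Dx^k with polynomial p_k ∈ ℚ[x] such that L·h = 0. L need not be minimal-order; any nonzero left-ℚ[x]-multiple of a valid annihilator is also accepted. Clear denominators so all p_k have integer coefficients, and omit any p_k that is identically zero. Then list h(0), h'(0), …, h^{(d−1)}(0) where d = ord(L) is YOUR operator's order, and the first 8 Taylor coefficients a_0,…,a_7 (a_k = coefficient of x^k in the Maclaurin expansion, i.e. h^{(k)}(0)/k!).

L = 8·x·Dx + (2 - 8·x + 16·x^2)·Dx^2 + (-1 + x - 4·x^2 + 4·x^3)·Dx^3  (order 3).
h: a_k = 0, 0, -3, -2, 1/2, 2/5, -43/15, -86/35, …
ICs: h(0) = 0, h′(0) = 0, h′′(0) = -6.

f: a_k = 1, 1, 1, 1, 1, 1, 1, 1, …
g: a_k = 0, -6, 0, 8, 0, -96/5, 0, 384/7, …
Sym-product of L_f,L_g gives L₀ (≤ ord 2).
h=∫₀ˣh₀: take L = L₀·Dx.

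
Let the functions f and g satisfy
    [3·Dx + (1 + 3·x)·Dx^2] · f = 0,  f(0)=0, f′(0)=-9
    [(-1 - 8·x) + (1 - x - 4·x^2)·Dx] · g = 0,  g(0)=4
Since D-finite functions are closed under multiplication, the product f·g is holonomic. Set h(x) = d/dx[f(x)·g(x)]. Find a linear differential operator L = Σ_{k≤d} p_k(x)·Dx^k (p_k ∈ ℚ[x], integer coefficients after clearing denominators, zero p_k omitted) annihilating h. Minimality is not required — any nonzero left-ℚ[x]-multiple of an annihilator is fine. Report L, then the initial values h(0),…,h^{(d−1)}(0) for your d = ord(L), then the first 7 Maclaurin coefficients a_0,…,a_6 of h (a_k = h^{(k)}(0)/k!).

f: a_k = 0, -9, 27/2, -27, 243/4, -729/5, 729/2, …
g: a_k = 4, 4, 20, 36, 116, 260, 724, …
h₀=f·g: eliminate ⇒ L₀, order ≤ 2·1.
h₀' ⇒ L via d/dx closure of L₀.
L = (444 + 2376·x + 5184·x^2) + (15 + 381·x + 2592·x^2 + 4032·x^3)·Dx + (-11 - 70·x - 19·x^2 + 468·x^3 + 576·x^4)·Dx^2  (order 2).
h: a_k = -36, 36, -702, 324, -7191, 10314/5, -64107, …
ICs: h(0) = -36, h′(0) = 36.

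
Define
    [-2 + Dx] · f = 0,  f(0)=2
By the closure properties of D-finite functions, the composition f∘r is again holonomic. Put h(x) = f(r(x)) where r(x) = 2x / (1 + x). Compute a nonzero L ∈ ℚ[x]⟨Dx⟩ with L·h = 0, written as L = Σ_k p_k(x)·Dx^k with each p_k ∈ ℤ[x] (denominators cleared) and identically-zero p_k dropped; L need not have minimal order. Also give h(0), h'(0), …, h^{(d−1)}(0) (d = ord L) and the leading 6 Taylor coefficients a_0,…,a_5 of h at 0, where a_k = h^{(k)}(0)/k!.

f: a_k = 2, 4, 4, 8/3, 4/3, 8/15, …
L₀ from L_f via x↦r, Dx↦r'^{-1}Dx.
L = -4 + (1 + 2·x + x^2)·Dx  (order 1).
h: a_k = 2, 8, 8, -8/3, -8/3, 56/15, …
ICs: h(0) = 2.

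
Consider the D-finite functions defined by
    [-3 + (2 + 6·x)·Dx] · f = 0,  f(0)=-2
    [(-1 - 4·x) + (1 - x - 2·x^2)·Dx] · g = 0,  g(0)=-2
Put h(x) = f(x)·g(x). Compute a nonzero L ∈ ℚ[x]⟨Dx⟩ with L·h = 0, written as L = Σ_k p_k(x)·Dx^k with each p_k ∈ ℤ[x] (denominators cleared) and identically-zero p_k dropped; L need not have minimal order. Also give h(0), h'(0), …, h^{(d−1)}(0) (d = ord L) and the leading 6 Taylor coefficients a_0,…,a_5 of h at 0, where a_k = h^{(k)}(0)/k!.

f: a_k = -2, -3, 9/4, -27/8, 405/64, -1701/128, …
g: a_k = -2, -2, -6, -10, -22, -42, …
L₀ := L_f ⊗_s L_g (sym. prod.), ord ≤ 1.
L = (5 + 11·x + 18·x^2) + (-2 - 4·x + 10·x^2 + 12·x^3)·Dx  (order 1).
h: a_k = 4, 10, 27/2, 161/4, 1747/32, 10347/64, …
ICs: h(0) = 4.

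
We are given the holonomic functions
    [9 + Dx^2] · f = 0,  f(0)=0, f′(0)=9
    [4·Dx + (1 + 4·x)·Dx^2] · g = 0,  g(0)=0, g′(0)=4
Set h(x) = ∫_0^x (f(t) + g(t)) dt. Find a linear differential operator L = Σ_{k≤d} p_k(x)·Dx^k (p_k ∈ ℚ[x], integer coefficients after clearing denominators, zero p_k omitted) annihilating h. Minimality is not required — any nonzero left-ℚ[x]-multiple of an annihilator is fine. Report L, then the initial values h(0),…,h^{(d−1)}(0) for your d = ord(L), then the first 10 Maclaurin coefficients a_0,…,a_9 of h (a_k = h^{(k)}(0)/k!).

L = (3780 + 2592·x + 5184·x^2)·Dx^2 + (369 + 2124·x + 3888·x^2 + 5184·x^3)·Dx^3 + (420 + 288·x + 576·x^2)·Dx^4 + (41 + 236·x + 432·x^2 + 576·x^3)·Dx^5  (order 5).
h: a_k = 0, 0, 13/2, -8/3, 47/24, -64/5, 1687/48, -2048/21, 1309991/4480, -8192/9, …
ICs: h(0) = 0, h′(0) = 0, h′′(0) = 13, h′′′(0) = -16, h′′′′(0) = 47.

f: a_k = 0, 9, 0, -27/2, 0, 243/40, 0, -729/560, 0, 729/4480, …
g: a_k = 0, 4, -8, 64/3, -64, 1024/5, -2048/3, 16384/7, -8192, 262144/9, …
Weyl lclm of L_f,L_g ⇒ L₀ (ord ≤ 4).
h=∫h₀ ⇒ L = L₀·Dx.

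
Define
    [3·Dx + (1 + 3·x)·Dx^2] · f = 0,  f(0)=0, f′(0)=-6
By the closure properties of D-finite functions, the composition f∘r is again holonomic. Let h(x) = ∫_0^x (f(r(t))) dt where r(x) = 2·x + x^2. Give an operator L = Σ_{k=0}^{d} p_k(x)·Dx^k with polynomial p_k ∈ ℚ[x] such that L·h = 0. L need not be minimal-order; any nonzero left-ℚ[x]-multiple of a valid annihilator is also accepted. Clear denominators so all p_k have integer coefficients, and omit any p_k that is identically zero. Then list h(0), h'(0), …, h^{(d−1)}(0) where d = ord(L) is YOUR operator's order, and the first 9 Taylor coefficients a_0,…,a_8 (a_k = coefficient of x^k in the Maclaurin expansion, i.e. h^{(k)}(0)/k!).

f: a_k = 0, -6, 9, -18, 81/2, -486/5, 243, -4374/7, 6561/4, …
h₀=f(r): pull back L_f along r ⇒ L₀.
h=∫₀ˣh₀: take L = L₀·Dx.
L = (5 + 6·x + 3·x^2)·Dx^2 + (1 + 7·x + 9·x^2 + 3·x^3)·Dx^3  (order 3).
h: a_k = 0, 0, -6, 10, -27, 441/5, -1602/5, 8730/7, -71361/14, …
ICs: h(0) = 0, h′(0) = 0, h′′(0) = -12.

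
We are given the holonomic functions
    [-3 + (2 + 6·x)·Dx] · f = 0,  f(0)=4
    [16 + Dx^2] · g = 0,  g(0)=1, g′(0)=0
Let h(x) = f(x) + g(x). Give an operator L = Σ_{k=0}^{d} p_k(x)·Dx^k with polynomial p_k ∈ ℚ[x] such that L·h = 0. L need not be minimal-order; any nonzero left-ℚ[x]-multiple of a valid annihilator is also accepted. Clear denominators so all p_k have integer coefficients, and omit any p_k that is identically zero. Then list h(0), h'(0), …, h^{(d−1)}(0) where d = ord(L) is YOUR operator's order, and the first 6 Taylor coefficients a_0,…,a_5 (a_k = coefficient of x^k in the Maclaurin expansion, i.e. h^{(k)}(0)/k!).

L = (-4368 - 18432·x - 27648·x^2) + (1760 + 17568·x + 55296·x^2 + 55296·x^3)·Dx + (-273 - 1152·x - 1728·x^2)·Dx^2 + (110 + 1098·x + 3456·x^2 + 3456·x^3)·Dx^3  (order 3).
h: a_k = 5, 6, -25/2, 27/4, -191/96, 1701/64, …
ICs: h(0) = 5, h′(0) = 6, h′′(0) = -25.

f: a_k = 4, 6, -9/2, 27/4, -405/32, 1701/64, …
g: a_k = 1, 0, -8, 0, 32/3, 0, …
L₀ := lclm(L_f,L_g); ord L₀ ≤ 1+2.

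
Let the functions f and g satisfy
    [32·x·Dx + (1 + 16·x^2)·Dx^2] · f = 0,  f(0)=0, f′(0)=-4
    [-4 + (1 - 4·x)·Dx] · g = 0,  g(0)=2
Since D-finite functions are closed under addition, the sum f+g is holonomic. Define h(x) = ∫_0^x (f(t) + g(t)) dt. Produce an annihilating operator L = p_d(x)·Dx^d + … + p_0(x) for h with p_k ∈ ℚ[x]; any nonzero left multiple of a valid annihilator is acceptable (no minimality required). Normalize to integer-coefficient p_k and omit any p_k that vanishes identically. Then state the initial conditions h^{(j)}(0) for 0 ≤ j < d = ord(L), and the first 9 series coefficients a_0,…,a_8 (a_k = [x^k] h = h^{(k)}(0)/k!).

L = (32 - 512·x - 1536·x^2)·Dx^2 + (-16 + 32·x - 256·x^2 - 1536·x^3)·Dx^3 + (1 - 256·x^4)·Dx^4  (order 4).
h: a_k = 0, 2, 2, 32/3, 112/3, 512/5, 1536/5, 8192/7, 30720/7, …
ICs: h(0) = 0, h′(0) = 2, h′′(0) = 4, h′′′(0) = 64.

f: a_k = 0, -4, 0, 64/3, 0, -1024/5, 0, 16384/7, 0, …
g: a_k = 2, 8, 32, 128, 512, 2048, 8192, 32768, 131072, …
Sum ⇒ L₀ = lclm(L_f,L_g) in ℚ(x)⟨Dx⟩.
∫: right-multiply L₀ by Dx.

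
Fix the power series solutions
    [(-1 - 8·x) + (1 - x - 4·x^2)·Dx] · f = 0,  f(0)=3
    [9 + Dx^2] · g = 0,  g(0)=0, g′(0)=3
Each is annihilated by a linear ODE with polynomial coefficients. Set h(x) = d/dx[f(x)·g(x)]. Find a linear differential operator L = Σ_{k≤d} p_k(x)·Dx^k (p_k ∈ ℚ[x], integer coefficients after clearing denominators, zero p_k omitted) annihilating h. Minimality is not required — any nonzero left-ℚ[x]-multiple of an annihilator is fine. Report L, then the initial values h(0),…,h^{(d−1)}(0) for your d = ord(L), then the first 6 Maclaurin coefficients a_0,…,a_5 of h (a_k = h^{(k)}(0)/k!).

L = (-33 - 162·x - 567·x^2 + 648·x^3 + 1296·x^4) + (6 + 66·x + 216·x^2 + 576·x^3)·Dx + (1 - 10·x - 31·x^2 + 72·x^3 + 144·x^4)·Dx^2  (order 2).
h: a_k = 9, 18, 189/2, 270, 7983/8, 56349/20, …
ICs: h(0) = 9, h′(0) = 18.

f: a_k = 3, 3, 15, 27, 87, 195, …
g: a_k = 0, 3, 0, -9/2, 0, 81/40, …
Product ⇒ symmetric product L₀, ord ≤ 2.
Differentiate: ansatz ord ≤ ord L₀ ⇒ L.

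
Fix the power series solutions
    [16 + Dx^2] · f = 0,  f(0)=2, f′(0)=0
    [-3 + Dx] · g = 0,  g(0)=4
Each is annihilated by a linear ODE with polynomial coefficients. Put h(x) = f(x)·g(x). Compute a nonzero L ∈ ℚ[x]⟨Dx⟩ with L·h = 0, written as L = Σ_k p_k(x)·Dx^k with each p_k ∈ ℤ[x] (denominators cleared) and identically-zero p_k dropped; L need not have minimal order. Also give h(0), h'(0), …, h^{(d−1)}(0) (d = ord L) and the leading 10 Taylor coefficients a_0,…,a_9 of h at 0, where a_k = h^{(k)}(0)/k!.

L = 25 - 6·Dx + Dx^2  (order 2).
h: a_k = 8, 24, -28, -156, -527/3, -79/5, 11753/90, 25481/210, 164833/5040, -34151/1680, …
ICs: h(0) = 8, h′(0) = 24.

f: a_k = 2, 0, -16, 0, 64/3, 0, -512/45, 0, 1024/315, 0, …
g: a_k = 4, 12, 18, 18, 27/2, 81/10, 81/20, 243/140, 729/1120, 243/1120, …
f·g: L₀ = L_f ⊗_s L_g, ord ≤ 2·1.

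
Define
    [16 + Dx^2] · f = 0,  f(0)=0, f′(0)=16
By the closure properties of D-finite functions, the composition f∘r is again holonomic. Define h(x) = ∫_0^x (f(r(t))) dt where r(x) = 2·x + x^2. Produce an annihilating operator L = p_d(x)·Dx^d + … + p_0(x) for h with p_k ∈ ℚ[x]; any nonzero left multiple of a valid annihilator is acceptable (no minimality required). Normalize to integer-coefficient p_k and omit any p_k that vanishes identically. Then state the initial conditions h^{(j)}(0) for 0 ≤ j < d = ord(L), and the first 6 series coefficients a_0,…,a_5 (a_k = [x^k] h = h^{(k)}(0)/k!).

L = (64 + 192·x + 192·x^2 + 64·x^3)·Dx - Dx^2 + (1 + x)·Dx^3  (order 3).
h: a_k = 0, 0, 16, 16/3, -256/3, -512/5, …
ICs: h(0) = 0, h′(0) = 0, h′′(0) = 32.

f: a_k = 0, 16, 0, -128/3, 0, 512/15, …
Substitute x→r, Dx→(1/r')Dx; clear ⇒ L₀.
h=∫h₀ ⇒ L = L₀·Dx.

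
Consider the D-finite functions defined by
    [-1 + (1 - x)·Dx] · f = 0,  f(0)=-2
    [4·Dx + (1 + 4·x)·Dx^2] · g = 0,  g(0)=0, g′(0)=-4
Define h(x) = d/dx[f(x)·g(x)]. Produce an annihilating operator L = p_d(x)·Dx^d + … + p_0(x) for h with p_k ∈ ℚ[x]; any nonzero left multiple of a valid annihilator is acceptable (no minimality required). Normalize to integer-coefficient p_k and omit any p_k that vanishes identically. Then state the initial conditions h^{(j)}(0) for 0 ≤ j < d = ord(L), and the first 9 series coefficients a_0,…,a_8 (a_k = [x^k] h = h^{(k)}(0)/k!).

L = 16 + (-5 + 20·x)·Dx + (-1 - 3·x + 4·x^2)·Dx^2  (order 2).
h: a_k = 8, -16, 104, -1120/3, 4744/3, -31472/5, 381368/15, -10711616/105, 14333224/35, …
ICs: h(0) = 8, h′(0) = -16.

f: a_k = -2, -2, -2, -2, -2, -2, -2, -2, -2, …
g: a_k = 0, -4, 8, -64/3, 64, -1024/5, 2048/3, -16384/7, 8192, …
Product ⇒ symmetric product L₀, ord ≤ 2.
h₀' ⇒ L via d/dx closure of L₀.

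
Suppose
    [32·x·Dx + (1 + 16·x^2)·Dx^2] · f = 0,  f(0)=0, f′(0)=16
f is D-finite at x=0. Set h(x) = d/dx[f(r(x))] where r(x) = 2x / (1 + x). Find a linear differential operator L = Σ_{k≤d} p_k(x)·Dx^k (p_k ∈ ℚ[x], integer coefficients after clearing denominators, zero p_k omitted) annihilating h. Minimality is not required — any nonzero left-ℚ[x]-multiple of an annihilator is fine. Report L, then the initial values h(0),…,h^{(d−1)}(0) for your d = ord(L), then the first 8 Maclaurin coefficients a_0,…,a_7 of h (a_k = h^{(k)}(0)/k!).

L = (2 + 130·x) + (1 + 2·x + 65·x^2)·Dx  (order 1).
h: a_k = 32, -64, -1952, 8064, 110752, -745664, -5707552, 59883264, …
ICs: h(0) = 32.

f: a_k = 0, 16, 0, -256/3, 0, 4096/5, 0, -65536/7, …
h₀=f(r): pull back L_f along r ⇒ L₀.
h=h₀': d/dx-closure on L₀ ⇒ L.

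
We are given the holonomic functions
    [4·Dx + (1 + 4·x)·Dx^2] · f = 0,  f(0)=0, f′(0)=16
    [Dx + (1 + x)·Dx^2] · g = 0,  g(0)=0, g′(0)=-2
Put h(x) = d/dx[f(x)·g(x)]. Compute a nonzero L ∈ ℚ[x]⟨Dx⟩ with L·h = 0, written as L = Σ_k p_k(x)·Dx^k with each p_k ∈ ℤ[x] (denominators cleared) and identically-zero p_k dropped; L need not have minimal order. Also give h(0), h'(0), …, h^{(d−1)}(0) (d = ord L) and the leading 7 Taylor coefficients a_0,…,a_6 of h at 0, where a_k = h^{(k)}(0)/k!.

L = (136 + 320·x + 256·x^2) + (290 + 1464·x + 2400·x^2 + 1280·x^3)·Dx + (92 + 740·x + 1992·x^2 + 2240·x^3 + 896·x^4)·Dx^2 + (5 + 58·x + 245·x^2 + 464·x^3 + 400·x^4 + 128·x^5)·Dx^3  (order 3).
h: a_k = 0, -64, 240, -2560/3, 9400/3, -177632/15, 45584, …
ICs: h(0) = 0, h′(0) = -64, h′′(0) = 480.

f: a_k = 0, 16, -32, 256/3, -256, 4096/5, -8192/3, …
g: a_k = 0, -2, 1, -2/3, 1/2, -2/5, 1/3, …
L₀ := L_f ⊗_s L_g (sym. prod.), ord ≤ 4.
h=h₀': d/dx-closure on L₀ ⇒ L.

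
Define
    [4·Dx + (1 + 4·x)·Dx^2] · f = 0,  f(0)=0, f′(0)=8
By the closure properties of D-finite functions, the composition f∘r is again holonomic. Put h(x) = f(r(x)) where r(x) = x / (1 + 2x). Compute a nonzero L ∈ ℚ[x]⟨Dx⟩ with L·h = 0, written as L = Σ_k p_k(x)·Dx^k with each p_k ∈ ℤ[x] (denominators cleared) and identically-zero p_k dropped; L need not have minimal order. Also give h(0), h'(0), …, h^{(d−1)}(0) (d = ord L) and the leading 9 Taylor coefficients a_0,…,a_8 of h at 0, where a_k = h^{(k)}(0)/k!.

L = (8 + 24·x)·Dx + (1 + 8·x + 12·x^2)·Dx^2  (order 2).
h: a_k = 0, 8, -32, 416/3, -640, 15488/5, -46592/3, 559616/7, -419840, …
ICs: h(0) = 0, h′(0) = 8.

f: a_k = 0, 8, -16, 128/3, -128, 2048/5, -4096/3, 32768/7, -16384, …
Substitute x→r, Dx→(1/r')Dx; clear ⇒ L₀.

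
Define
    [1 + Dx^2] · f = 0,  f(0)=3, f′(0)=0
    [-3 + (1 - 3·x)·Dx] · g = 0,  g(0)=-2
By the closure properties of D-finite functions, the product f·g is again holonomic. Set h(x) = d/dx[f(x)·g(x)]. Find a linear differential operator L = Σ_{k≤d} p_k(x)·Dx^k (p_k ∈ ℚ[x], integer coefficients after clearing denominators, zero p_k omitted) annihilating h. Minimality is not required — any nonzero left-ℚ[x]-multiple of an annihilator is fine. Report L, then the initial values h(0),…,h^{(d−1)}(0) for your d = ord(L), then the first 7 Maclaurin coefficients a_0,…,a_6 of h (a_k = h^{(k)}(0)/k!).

f: a_k = 3, 0, -3/2, 0, 1/8, 0, -1/240, …
g: a_k = -2, -6, -18, -54, -162, -486, -1458, …
L₀ := L_f ⊗_s L_g (sym. prod.), ord ≤ 2.
Derive L from L₀ (diff closure).
L = (-17 - 6·x + 9·x^2) + (-6 + 18·x)·Dx + (1 - 6·x + 9·x^2)·Dx^2  (order 2).
h: a_k = -18, -102, -459, -1837, -27555/4, -495989/20, -3471923/40, …
ICs: h(0) = -18, h′(0) = -102.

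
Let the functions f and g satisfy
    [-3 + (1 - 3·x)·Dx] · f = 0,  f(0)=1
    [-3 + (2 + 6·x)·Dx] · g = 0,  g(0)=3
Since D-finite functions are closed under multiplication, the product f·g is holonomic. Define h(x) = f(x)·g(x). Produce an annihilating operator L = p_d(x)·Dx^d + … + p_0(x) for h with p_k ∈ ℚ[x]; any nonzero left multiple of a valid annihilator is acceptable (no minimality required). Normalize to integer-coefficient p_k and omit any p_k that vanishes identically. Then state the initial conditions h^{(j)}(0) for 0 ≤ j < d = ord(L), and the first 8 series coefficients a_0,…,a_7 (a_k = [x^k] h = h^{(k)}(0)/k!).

L = (9 + 9·x) + (-2 + 18·x^2)·Dx  (order 1).
h: a_k = 3, 27/2, 297/8, 1863/16, 43497/128, 266085/256, 3147093/1024, 19099071/2048, …
ICs: h(0) = 3.

f: a_k = 1, 3, 9, 27, 81, 243, 729, 2187, …
g: a_k = 3, 9/2, -27/8, 81/16, -1215/128, 5103/256, -45927/1024, 216513/2048, …
h₀=f·g: eliminate ⇒ L₀, order ≤ 1·1.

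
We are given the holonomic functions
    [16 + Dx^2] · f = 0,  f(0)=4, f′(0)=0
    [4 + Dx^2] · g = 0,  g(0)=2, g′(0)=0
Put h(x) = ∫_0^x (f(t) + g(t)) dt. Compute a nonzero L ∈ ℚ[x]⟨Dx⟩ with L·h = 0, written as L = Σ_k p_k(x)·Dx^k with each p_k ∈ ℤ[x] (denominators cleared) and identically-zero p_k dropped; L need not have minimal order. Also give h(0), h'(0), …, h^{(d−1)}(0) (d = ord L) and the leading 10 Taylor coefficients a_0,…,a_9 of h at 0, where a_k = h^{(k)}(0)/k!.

L = 64·Dx + 20·Dx^3 + Dx^5  (order 5).
h: a_k = 0, 6, 0, -12, 0, 44/5, 0, -344/105, 0, 76/105, …
ICs: h(0) = 0, h′(0) = 6, h′′(0) = 0, h′′′(0) = -72, h′′′′(0) = 0.

f: a_k = 4, 0, -32, 0, 128/3, 0, -1024/45, 0, 2048/315, 0, …
g: a_k = 2, 0, -4, 0, 4/3, 0, -8/45, 0, 4/315, 0, …
h₀=f+g: left-lcm gives L₀, ord ≤ 4.
h=∫₀ˣh₀: take L = L₀·Dx.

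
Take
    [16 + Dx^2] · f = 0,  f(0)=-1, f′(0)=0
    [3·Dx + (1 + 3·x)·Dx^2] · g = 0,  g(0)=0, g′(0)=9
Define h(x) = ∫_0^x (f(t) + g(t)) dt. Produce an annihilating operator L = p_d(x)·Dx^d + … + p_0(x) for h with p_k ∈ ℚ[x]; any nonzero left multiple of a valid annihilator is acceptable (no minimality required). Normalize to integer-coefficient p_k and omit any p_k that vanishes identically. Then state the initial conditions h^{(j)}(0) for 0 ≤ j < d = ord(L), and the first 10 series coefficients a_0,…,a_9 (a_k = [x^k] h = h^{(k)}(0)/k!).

L = (1680 + 2304·x + 3456·x^2)·Dx^2 + (272 + 1584·x + 3456·x^2 + 3456·x^3)·Dx^3 + (105 + 144·x + 216·x^2)·Dx^4 + (17 + 99·x + 216·x^2 + 216·x^3)·Dx^5  (order 5).
h: a_k = 0, -1, 9/2, -11/6, 27/4, -857/60, 243/10, -32293/630, 6561/56, -6204241/22680, …
ICs: h(0) = 0, h′(0) = -1, h′′(0) = 9, h′′′(0) = -11, h′′′′(0) = 162.

f: a_k = -1, 0, 8, 0, -32/3, 0, 256/45, 0, -512/315, 0, …
g: a_k = 0, 9, -27/2, 27, -243/4, 729/5, -729/2, 6561/7, -19683/8, 6561, …
f+g: L₀ = lclm(L_f,L_g), ord ≤ 2+2.
Integrate: L := L₀·Dx.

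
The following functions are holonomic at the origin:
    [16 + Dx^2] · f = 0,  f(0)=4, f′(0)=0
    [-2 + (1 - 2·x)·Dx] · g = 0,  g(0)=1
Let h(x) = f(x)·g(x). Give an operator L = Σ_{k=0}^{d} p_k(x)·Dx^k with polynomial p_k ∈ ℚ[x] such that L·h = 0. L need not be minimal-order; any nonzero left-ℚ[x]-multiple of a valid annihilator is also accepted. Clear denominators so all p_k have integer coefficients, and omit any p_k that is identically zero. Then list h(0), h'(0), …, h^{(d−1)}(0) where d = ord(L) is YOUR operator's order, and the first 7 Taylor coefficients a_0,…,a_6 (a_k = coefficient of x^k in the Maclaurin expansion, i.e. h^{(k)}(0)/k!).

L = (-16 + 32·x) + 4·Dx + (-1 + 2·x)·Dx^2  (order 2).
h: a_k = 4, 8, -16, -32, -64/3, -128/3, -4864/45, …
ICs: h(0) = 4, h′(0) = 8.

f: a_k = 4, 0, -32, 0, 128/3, 0, -1024/45, …
g: a_k = 1, 2, 4, 8, 16, 32, 64, …
L₀ := L_f ⊗_s L_g (sym. prod.), ord ≤ 2.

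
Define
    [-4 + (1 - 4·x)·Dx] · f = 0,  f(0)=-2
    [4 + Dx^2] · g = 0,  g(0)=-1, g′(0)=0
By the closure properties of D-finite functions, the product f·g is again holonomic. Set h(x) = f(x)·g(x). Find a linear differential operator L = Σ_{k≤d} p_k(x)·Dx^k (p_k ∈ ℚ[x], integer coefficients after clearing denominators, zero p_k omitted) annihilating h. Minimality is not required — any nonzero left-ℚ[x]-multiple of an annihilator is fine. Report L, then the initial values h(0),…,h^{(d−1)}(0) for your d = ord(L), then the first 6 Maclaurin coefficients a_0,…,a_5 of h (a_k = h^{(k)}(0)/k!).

f: a_k = -2, -8, -32, -128, -512, -2048, …
g: a_k = -1, 0, 2, 0, -2/3, 0, …
Sym-product of L_f,L_g gives L₀ (≤ ord 2).
L = (-4 + 16·x) + 8·Dx + (-1 + 4·x)·Dx^2  (order 2).
h: a_k = 2, 8, 28, 112, 1348/3, 5392/3, …
ICs: h(0) = 2, h′(0) = 8.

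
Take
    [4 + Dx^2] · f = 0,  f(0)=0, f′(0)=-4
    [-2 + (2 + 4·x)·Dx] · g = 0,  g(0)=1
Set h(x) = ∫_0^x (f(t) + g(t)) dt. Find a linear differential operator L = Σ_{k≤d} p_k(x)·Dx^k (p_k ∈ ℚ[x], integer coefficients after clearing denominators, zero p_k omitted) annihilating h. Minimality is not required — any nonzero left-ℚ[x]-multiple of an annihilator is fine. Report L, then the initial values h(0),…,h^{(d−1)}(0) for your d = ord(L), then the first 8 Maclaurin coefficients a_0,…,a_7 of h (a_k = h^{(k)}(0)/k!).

f: a_k = 0, -4, 0, 8/3, 0, -8/15, 0, 16/315, …
g: a_k = 1, 1, -1/2, 1/2, -5/8, 7/8, -21/16, 33/16, …
h₀=f+g: left-lcm gives L₀, ord ≤ 3.
h=∫₀ˣh₀: take L = L₀·Dx.
L = (-28 - 64·x - 64·x^2)·Dx + (12 + 88·x + 192·x^2 + 128·x^3)·Dx^2 + (-7 - 16·x - 16·x^2)·Dx^3 + (3 + 22·x + 48·x^2 + 32·x^3)·Dx^4  (order 4).
h: a_k = 0, 1, -3/2, -1/6, 19/24, -1/8, 41/720, -3/16, …
ICs: h(0) = 0, h′(0) = 1, h′′(0) = -3, h′′′(0) = -1.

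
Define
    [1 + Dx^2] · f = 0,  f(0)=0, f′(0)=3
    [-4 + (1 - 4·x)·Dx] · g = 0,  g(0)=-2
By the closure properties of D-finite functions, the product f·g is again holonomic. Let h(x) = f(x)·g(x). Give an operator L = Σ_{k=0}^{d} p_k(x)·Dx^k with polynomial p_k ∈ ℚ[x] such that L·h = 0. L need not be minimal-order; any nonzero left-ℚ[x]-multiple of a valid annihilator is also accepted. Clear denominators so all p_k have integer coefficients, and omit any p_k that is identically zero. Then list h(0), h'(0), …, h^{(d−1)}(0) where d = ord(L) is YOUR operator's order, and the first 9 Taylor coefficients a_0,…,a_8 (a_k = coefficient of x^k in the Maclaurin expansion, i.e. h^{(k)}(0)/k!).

f: a_k = 0, 3, 0, -1/2, 0, 1/40, 0, -1/1680, 0, …
g: a_k = -2, -8, -32, -128, -512, -2048, -8192, -32768, -131072, …
Product ⇒ symmetric product L₀, ord ≤ 2.
L = (-1 + 4·x) + 8·Dx + (-1 + 4·x)·Dx^2  (order 2).
h: a_k = 0, -6, -24, -95, -380, -30401/20, -30401/5, -20429471/840, -20429471/210, …
ICs: h(0) = 0, h′(0) = -6.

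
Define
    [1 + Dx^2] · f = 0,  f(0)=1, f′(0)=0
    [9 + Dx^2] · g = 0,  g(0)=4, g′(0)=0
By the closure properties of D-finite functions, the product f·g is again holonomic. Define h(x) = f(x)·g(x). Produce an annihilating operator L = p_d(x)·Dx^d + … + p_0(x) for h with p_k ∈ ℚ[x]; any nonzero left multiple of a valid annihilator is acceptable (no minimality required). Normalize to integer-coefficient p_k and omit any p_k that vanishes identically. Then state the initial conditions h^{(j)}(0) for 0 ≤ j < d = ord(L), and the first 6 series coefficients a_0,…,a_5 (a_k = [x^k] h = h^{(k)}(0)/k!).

f: a_k = 1, 0, -1/2, 0, 1/24, 0, …
g: a_k = 4, 0, -18, 0, 27/2, 0, …
L₀ := L_f ⊗_s L_g (sym. prod.), ord ≤ 4.
L = 64 + 20·Dx^2 + Dx^4  (order 4).
h: a_k = 4, 0, -20, 0, 68/3, 0, …
ICs: h(0) = 4, h′(0) = 0, h′′(0) = -40, h′′′(0) = 0.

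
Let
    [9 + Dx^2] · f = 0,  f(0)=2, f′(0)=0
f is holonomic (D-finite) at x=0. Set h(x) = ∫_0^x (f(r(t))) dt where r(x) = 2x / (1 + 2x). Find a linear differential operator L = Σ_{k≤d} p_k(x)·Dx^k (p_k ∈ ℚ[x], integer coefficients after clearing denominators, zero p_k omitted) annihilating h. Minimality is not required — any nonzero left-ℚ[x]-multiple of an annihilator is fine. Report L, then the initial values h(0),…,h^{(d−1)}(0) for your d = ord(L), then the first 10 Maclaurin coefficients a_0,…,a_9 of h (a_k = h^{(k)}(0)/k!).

f: a_k = 2, 0, -9, 0, 27/4, 0, -81/40, 0, 729/2240, 0, …
h₀=f(r): pull back L_f along r ⇒ L₀.
h=∫h₀ ⇒ L = L₀·Dx.
L = 36·Dx + (4 + 24·x + 48·x^2 + 32·x^3)·Dx^2 + (1 + 8·x + 24·x^2 + 32·x^3 + 16·x^4)·Dx^3  (order 3).
h: a_k = 0, 2, 0, -12, 36, -324/5, 48, 936/5, -5508/5, 130468/35, …
ICs: h(0) = 0, h′(0) = 2, h′′(0) = 0.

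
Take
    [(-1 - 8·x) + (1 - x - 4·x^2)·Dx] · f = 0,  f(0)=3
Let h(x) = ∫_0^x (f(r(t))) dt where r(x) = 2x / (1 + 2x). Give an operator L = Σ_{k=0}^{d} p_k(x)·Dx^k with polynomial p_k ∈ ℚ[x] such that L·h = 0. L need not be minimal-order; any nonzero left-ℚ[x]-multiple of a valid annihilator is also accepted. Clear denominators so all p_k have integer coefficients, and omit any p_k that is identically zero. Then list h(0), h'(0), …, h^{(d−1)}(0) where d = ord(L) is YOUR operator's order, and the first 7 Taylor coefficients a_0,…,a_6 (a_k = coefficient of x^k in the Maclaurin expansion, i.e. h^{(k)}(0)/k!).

f: a_k = 3, 3, 15, 27, 87, 195, 543, …
L₀ from L_f via x↦r, Dx↦r'^{-1}Dx.
h=∫₀ˣh₀: take L = L₀·Dx.
L = (2 + 36·x)·Dx + (-1 - 4·x + 12·x^2 + 32·x^3)·Dx^2  (order 2).
h: a_k = 0, 3, 3, 16, 0, 768/5, -256, …
ICs: h(0) = 0, h′(0) = 3.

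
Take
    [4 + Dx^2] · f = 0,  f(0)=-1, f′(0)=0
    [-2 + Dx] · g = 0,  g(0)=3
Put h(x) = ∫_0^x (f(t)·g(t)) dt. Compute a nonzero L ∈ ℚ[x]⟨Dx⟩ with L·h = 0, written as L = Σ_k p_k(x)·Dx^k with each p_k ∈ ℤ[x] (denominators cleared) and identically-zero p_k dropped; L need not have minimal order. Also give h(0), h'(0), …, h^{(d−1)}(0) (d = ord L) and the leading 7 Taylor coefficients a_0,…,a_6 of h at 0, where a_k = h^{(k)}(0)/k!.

L = 8·Dx - 4·Dx^2 + Dx^3  (order 3).
h: a_k = 0, -3, -3, 0, 2, 8/5, 8/15, …
ICs: h(0) = 0, h′(0) = -3, h′′(0) = -6.

f: a_k = -1, 0, 2, 0, -2/3, 0, 4/45, …
g: a_k = 3, 6, 6, 4, 2, 4/5, 4/15, …
Sym-product of L_f,L_g gives L₀ (≤ ord 2).
h=∫h₀ ⇒ L = L₀·Dx.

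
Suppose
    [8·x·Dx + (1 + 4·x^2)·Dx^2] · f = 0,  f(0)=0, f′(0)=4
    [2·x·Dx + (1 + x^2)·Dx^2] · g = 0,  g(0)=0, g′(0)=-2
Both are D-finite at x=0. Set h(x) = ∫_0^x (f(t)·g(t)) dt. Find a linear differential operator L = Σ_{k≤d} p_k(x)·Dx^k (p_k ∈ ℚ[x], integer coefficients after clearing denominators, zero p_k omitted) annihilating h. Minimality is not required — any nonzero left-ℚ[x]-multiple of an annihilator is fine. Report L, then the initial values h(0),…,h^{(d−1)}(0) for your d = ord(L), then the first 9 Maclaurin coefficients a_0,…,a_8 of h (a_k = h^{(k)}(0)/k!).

f: a_k = 0, 4, 0, -16/3, 0, 64/5, 0, -256/7, 0, …
g: a_k = 0, -2, 0, 2/3, 0, -2/5, 0, 2/7, 0, …
L₀ := L_f ⊗_s L_g (sym. prod.), ord ≤ 4.
h=∫h₀ ⇒ L = L₀·Dx.
L = (-96·x - 800·x^3 - 1024·x^5 + 640·x^7 + 1536·x^9)·Dx^2 + (-20 - 412·x^2 - 1440·x^4 - 896·x^6 + 2240·x^8 + 2304·x^10)·Dx^3 + (-40·x - 280·x^3 - 480·x^5 + 272·x^7 + 1280·x^9 + 768·x^11)·Dx^4 + (-1 - 10·x^2 - 29·x^4 + 116·x^8 + 160·x^10 + 64·x^12)·Dx^5  (order 5).
h: a_k = 0, 0, 0, -8/3, 0, 8/3, 0, -1384/315, 0, …
ICs: h(0) = 0, h′(0) = 0, h′′(0) = 0, h′′′(0) = -16, h′′′′(0) = 0.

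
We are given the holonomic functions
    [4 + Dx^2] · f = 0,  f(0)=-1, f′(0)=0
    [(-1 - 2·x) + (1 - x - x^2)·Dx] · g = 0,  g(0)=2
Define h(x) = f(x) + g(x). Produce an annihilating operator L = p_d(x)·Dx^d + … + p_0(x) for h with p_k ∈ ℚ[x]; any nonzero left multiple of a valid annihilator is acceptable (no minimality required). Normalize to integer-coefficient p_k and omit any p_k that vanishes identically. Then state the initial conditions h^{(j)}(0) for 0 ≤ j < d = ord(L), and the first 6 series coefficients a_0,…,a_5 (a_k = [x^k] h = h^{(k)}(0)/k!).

f: a_k = -1, 0, 2, 0, -2/3, 0, …
g: a_k = 2, 2, 4, 6, 10, 16, …
f+g: L₀ = lclm(L_f,L_g), ord ≤ 2+1.
L = (-44 - 96·x - 32·x^2 - 48·x^3 - 40·x^4 - 16·x^5) + (16 - 20·x - 8·x^2 + 16·x^3 - 12·x^4 - 24·x^5 - 8·x^6)·Dx + (-11 - 24·x - 8·x^2 - 12·x^3 - 10·x^4 - 4·x^5)·Dx^2 + (4 - 5·x - 2·x^2 + 4·x^3 - 3·x^4 - 6·x^5 - 2·x^6)·Dx^3  (order 3).
h: a_k = 1, 2, 6, 6, 28/3, 16, …
ICs: h(0) = 1, h′(0) = 2, h′′(0) = 12.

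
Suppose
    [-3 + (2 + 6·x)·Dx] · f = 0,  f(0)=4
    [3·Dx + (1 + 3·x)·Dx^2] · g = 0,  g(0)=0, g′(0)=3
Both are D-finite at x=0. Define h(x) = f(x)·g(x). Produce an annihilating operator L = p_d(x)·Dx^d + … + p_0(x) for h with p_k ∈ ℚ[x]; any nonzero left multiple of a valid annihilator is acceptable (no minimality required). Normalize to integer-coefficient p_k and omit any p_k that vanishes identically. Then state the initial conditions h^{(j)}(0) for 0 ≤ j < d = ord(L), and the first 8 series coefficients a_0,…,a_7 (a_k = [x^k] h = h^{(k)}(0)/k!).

f: a_k = 4, 6, -9/2, 27/4, -405/32, 1701/64, -15309/256, 72171/512, …
g: a_k = 0, 3, -9/2, 9, -81/4, 243/5, -243/2, 2187/7, …
Sym-product of L_f,L_g gives L₀ (≤ ord 2).
L = 9 + (4 + 24·x + 36·x^2)·Dx^2  (order 2).
h: a_k = 0, 12, 0, -9/2, 27/2, -5751/160, 7533/80, -2218347/8960, …
ICs: h(0) = 0, h′(0) = 12.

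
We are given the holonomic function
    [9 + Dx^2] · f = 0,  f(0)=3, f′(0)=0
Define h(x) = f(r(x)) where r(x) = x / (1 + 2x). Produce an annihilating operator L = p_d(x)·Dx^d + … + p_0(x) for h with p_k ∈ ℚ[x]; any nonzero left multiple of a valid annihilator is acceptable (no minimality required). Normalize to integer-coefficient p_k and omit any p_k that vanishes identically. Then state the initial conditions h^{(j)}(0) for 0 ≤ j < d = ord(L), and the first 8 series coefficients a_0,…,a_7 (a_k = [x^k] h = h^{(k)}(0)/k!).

L = 9 + (4 + 24·x + 48·x^2 + 32·x^3)·Dx + (1 + 8·x + 24·x^2 + 32·x^3 + 16·x^4)·Dx^2  (order 2).
h: a_k = 3, 0, -27/2, 54, -1215/8, 351, -54243/80, 20169/20, …
ICs: h(0) = 3, h′(0) = 0.

f: a_k = 3, 0, -27/2, 0, 81/8, 0, -243/80, 0, …
h₀=f(r): pull back L_f along r ⇒ L₀.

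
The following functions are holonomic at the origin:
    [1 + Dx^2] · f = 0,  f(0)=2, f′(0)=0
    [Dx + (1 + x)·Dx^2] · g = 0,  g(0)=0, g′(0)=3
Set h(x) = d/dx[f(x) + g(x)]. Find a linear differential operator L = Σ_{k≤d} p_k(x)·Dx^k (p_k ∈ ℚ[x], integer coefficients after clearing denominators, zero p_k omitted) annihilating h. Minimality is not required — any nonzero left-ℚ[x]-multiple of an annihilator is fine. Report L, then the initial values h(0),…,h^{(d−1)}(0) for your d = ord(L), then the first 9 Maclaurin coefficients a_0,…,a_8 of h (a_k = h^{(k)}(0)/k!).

L = (7 + 2·x + x^2) + (3 + 5·x + 3·x^2 + x^3)·Dx + (7 + 2·x + x^2)·Dx^2 + (3 + 5·x + 3·x^2 + x^3)·Dx^3  (order 3).
h: a_k = 3, -5, 3, -8/3, 3, -181/60, 3, -7559/2520, 3, …
ICs: h(0) = 3, h′(0) = -5, h′′(0) = 6.

f: a_k = 2, 0, -1, 0, 1/12, 0, -1/360, 0, 1/20160, …
g: a_k = 0, 3, -3/2, 1, -3/4, 3/5, -1/2, 3/7, -3/8, …
h₀=f+g: left-lcm gives L₀, ord ≤ 4.
h₀' ⇒ L via d/dx closure of L₀.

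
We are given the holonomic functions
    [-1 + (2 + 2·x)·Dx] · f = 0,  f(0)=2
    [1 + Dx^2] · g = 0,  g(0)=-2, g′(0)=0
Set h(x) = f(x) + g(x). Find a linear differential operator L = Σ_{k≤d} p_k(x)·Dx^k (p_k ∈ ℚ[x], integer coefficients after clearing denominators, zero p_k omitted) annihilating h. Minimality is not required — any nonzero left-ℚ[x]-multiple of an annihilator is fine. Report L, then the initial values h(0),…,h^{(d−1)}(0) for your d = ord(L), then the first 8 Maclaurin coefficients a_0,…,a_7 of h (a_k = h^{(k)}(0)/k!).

f: a_k = 2, 1, -1/4, 1/8, -5/64, 7/128, -21/512, 33/1024, …
g: a_k = -2, 0, 1, 0, -1/12, 0, 1/360, 0, …
Weyl lclm of L_f,L_g ⇒ L₀ (ord ≤ 3).
L = (-7 - 8·x - 4·x^2) + (6 + 22·x + 24·x^2 + 8·x^3)·Dx + (-7 - 8·x - 4·x^2)·Dx^2 + (6 + 22·x + 24·x^2 + 8·x^3)·Dx^3  (order 3).
h: a_k = 0, 1, 3/4, 1/8, -31/192, 7/128, -881/23040, 33/1024, …
ICs: h(0) = 0, h′(0) = 1, h′′(0) = 3/2.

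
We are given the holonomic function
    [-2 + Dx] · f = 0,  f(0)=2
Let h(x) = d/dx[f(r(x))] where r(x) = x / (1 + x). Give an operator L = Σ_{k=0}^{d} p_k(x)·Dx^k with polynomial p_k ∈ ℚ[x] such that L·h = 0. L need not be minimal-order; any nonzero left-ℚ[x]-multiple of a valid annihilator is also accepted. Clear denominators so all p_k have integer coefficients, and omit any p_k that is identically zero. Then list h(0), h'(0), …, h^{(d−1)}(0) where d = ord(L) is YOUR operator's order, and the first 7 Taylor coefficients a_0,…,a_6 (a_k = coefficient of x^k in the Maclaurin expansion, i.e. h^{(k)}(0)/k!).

L = -2·x + (-1 - 2·x - x^2)·Dx  (order 1).
h: a_k = 4, 0, -4, 16/3, -4, 16/15, 20/9, …
ICs: h(0) = 4.

f: a_k = 2, 4, 4, 8/3, 4/3, 8/15, 8/45, …
f∘r: x↦r, Dx↦Dx/r' in L_f ⇒ L₀.
Differentiate: ansatz ord ≤ ord L₀ ⇒ L.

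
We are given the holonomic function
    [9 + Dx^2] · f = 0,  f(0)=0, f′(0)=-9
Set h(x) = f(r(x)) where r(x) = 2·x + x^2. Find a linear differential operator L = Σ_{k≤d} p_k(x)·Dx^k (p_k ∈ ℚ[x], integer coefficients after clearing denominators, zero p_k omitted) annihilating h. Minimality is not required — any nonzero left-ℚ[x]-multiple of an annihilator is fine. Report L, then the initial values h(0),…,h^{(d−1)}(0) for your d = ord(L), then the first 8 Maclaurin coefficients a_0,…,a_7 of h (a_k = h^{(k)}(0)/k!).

f: a_k = 0, -9, 0, 27/2, 0, -243/40, 0, 729/560, …
Change of var in L_f (x↦r) gives L₀.
L = (36 + 108·x + 108·x^2 + 36·x^3) - Dx + (1 + x)·Dx^2  (order 2).
h: a_k = 0, -18, -9, 108, 162, -567/5, -945/2, -11178/35, …
ICs: h(0) = 0, h′(0) = -18.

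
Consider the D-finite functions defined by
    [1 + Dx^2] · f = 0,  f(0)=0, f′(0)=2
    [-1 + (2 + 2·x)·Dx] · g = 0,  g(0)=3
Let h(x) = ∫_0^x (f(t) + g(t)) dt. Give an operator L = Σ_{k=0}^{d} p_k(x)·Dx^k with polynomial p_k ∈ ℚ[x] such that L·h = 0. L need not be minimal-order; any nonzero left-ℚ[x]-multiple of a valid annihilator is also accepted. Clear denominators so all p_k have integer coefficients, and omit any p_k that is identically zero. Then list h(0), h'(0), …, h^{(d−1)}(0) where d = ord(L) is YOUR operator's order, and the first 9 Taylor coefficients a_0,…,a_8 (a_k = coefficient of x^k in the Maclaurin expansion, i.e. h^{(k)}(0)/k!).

f: a_k = 0, 2, 0, -1/3, 0, 1/60, 0, -1/2520, 0, …
g: a_k = 3, 3/2, -3/8, 3/16, -15/128, 21/256, -63/1024, 99/2048, -1287/32768, …
Sum ⇒ L₀ = lclm(L_f,L_g) in ℚ(x)⟨Dx⟩.
h=∫h₀ ⇒ L = L₀·Dx.
L = (-7 - 8·x - 4·x^2)·Dx + (6 + 22·x + 24·x^2 + 8·x^3)·Dx^2 + (-7 - 8·x - 4·x^2)·Dx^3 + (6 + 22·x + 24·x^2 + 8·x^3)·Dx^4  (order 4).
h: a_k = 0, 3, 7/4, -1/8, -7/192, -3/128, 379/23040, -9/1024, 30929/5160960, …
ICs: h(0) = 0, h′(0) = 3, h′′(0) = 7/2, h′′′(0) = -3/4.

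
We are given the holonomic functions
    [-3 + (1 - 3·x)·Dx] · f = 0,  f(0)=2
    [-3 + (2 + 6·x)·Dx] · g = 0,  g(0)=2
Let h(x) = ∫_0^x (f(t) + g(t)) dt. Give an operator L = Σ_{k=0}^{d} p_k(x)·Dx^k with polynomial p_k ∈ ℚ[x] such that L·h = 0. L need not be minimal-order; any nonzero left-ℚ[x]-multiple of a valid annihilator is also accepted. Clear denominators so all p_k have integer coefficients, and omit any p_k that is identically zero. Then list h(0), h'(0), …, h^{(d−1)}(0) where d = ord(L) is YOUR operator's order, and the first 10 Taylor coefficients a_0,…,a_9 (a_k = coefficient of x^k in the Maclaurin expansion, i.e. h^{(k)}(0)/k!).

L = (-45 - 81·x)·Dx + (27 + 126·x + 243·x^2)·Dx^2 + (-2 - 18·x + 18·x^2 + 162·x^3)·Dx^3  (order 3).
h: a_k = 0, 4, 9/2, 21/4, 459/32, 9963/320, 21303/256, 731187/3584, 4551147/8192, 23575131/16384, …
ICs: h(0) = 0, h′(0) = 4, h′′(0) = 9.

f: a_k = 2, 6, 18, 54, 162, 486, 1458, 4374, 13122, 39366, …
g: a_k = 2, 3, -9/4, 27/8, -405/64, 1701/128, -15309/512, 72171/1024, -2814669/16384, 14073345/32768, …
f+g: L₀ = lclm(L_f,L_g), ord ≤ 1+1.
h=∫h₀ ⇒ L = L₀·Dx.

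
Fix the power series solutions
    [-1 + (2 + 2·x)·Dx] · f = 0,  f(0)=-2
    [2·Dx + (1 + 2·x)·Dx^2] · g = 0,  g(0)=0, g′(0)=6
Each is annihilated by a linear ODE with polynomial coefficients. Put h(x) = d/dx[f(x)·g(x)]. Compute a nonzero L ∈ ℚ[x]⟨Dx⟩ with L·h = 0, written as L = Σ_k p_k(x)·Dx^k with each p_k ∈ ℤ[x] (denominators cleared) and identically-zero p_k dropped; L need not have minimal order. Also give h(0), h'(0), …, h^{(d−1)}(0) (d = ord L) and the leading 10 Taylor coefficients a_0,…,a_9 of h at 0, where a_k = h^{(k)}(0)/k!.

f: a_k = -2, -1, 1/4, -1/8, 5/64, -7/128, 21/512, -33/1024, 429/16384, -715/32768, …
g: a_k = 0, 6, -6, 8, -12, 96/5, -32, 384/7, -96, 512/3, …
h₀=f·g: eliminate ⇒ L₀, order ≤ 1·2.
h=h₀': d/dx-closure on L₀ ⇒ L.
L = (-11 - 4·x + 4·x^2) + (-28 - 36·x + 24·x^2 + 32·x^3)·Dx + (-4 - 8·x + 12·x^2 + 32·x^3 + 16·x^4)·Dx^2  (order 2).
h: a_k = -12, 12, -51/2, 55, -3709/32, 38403/160, -629127/1280, 2238717/2240, -116010231/57344, 702386297/172032, …
ICs: h(0) = -12, h′(0) = 12.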